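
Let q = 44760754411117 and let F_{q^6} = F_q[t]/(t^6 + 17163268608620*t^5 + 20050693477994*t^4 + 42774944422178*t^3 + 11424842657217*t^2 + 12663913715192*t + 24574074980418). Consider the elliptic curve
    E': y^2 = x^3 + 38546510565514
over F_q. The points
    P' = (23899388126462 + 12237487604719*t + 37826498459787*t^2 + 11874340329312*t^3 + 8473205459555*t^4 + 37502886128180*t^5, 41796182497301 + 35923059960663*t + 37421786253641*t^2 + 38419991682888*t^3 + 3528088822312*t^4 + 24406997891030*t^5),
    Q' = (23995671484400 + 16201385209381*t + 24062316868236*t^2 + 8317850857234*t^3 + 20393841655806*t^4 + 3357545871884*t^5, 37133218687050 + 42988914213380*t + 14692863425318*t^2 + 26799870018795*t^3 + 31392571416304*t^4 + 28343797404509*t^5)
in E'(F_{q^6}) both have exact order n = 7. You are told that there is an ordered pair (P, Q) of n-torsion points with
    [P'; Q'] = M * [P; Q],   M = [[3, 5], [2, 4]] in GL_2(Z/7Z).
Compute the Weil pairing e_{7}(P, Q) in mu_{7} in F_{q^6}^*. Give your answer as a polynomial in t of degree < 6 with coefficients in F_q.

Alternating bilinearity on E[7] (values in mu_{7} in F_{44760754411117^6}) gives e(P',Q') = e(P,Q)^det(M).
3*4 - 5*2 = 2; reduced mod 7: det = 2, inverse 4.
Miller loop for e_{7} over F_{44760754411117^6}: bits of 7 = 111; 2 double steps + 2 add steps, l/v at each.
Miller gives e_{7}(P',Q') = 19416787813175 + 23229695122052*t + 12531682063711*t^2 + 12687486432743*t^3 + 12316654643082*t^4 + 26623572253131*t^5 in F_{44760754411117^6}.
e_{7}(P,Q) = (19416787813175 + 23229695122052*t + 12531682063711*t^2 + 12687486432743*t^3 + 12316654643082*t^4 + 26623572253131*t^5)^{4} = 37987870101581 + 38087804681296*t + 10201489825713*t^2 + 33220263265653*t^3 + 114347779460*t^4 + 22974292421627*t^5.

37987870101581 + 38087804681296*t + 10201489825713*t^2 + 33220263265653*t^3 + 114347779460*t^4 + 22974292421627*t^5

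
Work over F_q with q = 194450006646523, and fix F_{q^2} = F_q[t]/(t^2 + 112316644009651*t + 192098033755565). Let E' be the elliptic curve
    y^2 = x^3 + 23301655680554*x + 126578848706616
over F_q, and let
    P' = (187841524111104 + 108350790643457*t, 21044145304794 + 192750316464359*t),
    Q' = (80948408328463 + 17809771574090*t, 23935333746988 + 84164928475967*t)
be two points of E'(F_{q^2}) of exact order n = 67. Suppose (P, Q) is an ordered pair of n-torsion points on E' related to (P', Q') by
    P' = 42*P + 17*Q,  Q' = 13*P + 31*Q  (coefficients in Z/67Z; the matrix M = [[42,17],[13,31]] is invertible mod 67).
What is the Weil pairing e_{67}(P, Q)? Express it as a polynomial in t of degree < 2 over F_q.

150827332314353 + 176578268868328*t

e_{67}(aP+bQ,cP+dQ) = e_{67}(P,Q)^(ad-bc); with (a,b,c,d)=(42,17,13,31) this gives the det-67 law.
Hence e(P,Q) = e(P',Q')^{15} where 15 = 9^{-1} mod 67.
Double-and-add over 1000011: 7-1 doublings, 3-1 additions; each step l_{T,T}/v_{2T} or l_{T,P'}/v at Q'+S for random S.
The quotient is 23303832759344 + 93260742390091*t.
Thus e_{67}(P,Q) = 150827332314353 + 176578268868328*t.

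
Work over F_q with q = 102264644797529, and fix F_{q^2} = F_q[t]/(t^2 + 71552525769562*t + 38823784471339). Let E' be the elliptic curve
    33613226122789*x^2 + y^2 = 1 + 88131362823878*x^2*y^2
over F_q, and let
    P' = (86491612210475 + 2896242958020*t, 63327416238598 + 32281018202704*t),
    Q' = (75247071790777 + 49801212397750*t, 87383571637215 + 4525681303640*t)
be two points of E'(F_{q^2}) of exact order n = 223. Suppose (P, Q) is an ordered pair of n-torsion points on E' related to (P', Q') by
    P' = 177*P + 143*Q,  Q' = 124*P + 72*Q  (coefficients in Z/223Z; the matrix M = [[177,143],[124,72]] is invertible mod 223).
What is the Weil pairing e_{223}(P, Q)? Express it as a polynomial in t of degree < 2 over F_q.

e_{223} is bilinear + alternating on E[223], so e_{223}(177*P + 143*Q, 124*P + 72*Q) = e_{223}(P,Q)^(177*72-143*124).
Hence e(P,Q) = e(P',Q')^{155} where 155 = 141^{-1} mod 223.
Edwards a_E,d_E -> Montgomery A=21443482636107,B=60326440592138 -> Weierstrass 2529144368551,83639182428179 via alpha=71423087223209,beta=11936627024110.
Run Miller on y^2=x^3+2529144368551*x+83639182428179 over F_{102264644797529}: ladder 11011111 (8 bits); e = f_P(D_Q)/f_Q(D_P).
Result: e(P',Q') = 49498369165024 + 101787206324663*t.
Finally e_{223}(P,Q) = 26888477688353 + 73980829098553*t.

26888477688353 + 73980829098553*t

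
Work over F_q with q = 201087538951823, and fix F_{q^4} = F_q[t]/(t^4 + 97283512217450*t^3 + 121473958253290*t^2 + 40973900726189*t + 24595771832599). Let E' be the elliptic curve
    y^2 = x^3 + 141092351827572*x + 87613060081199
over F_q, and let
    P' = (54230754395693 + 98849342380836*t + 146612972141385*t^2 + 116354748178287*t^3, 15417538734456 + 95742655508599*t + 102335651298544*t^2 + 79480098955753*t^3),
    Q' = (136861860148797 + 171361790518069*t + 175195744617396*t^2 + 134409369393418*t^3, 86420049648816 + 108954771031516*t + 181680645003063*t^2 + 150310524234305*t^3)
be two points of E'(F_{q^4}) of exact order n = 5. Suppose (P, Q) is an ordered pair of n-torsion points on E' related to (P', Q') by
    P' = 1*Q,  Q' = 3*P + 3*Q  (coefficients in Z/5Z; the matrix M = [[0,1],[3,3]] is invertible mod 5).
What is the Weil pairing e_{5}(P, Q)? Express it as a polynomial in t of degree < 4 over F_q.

90902752906595 + 182331390133940*t + 39360110981959*t^2 + 27327268698944*t^3

e_{5}(aP+bQ,cP+dQ) = e_{5}(P,Q)^(ad-bc); with (a,b,c,d)=(0,1,3,3) this gives the det-5 law.
det(M) mod 5 = 2; its inverse in (Z/5)^* is 3 (check: 2*3 mod 5 = 1).
Double-and-add over 101: 3-1 doublings, 2-1 additions; each step l_{T,T}/v_{2T} or l_{T,P'}/v at Q'+S for random S.
Miller gives e_{5}(P',Q') = 47928737767124 + 77628985089569*t + 23376800597514*t^2 + 31093319191051*t^3 in F_{201087538951823^4}.
e_{5}(P,Q) = (47928737767124 + 77628985089569*t + 23376800597514*t^2 + 31093319191051*t^3)^{3} = 90902752906595 + 182331390133940*t + 39360110981959*t^2 + 27327268698944*t^3.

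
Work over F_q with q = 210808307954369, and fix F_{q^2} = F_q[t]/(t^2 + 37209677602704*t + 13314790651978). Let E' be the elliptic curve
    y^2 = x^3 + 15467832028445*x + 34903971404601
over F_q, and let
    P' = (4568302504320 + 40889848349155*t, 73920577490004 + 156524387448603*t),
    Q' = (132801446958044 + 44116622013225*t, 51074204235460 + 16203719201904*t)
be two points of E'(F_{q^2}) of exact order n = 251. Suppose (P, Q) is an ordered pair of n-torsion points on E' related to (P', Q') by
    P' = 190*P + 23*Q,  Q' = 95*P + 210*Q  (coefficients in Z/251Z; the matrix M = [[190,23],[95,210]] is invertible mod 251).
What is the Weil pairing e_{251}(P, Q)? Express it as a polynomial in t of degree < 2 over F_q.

44814222969280 + 172083951339649*t

Alternating bilinearity on E[251] (values in mu_{251} in F_{210808307954369^2}) gives e(P',Q') = e(P,Q)^det(M).
Inverting 65 mod 251: 112. Thus e_{251}(P,Q) = e(P',Q')^{112}.
Miller loop for e_{251} over F_{210808307954369^2}: bits of 251 = 11111011; 7 double steps + 6 add steps, l/v at each.
f_P(D_Q)/f_Q(D_P) = 55040231603599 + 72477776387666*t.
e_{251}(P,Q) = (55040231603599 + 72477776387666*t)^{112} = 44814222969280 + 172083951339649*t.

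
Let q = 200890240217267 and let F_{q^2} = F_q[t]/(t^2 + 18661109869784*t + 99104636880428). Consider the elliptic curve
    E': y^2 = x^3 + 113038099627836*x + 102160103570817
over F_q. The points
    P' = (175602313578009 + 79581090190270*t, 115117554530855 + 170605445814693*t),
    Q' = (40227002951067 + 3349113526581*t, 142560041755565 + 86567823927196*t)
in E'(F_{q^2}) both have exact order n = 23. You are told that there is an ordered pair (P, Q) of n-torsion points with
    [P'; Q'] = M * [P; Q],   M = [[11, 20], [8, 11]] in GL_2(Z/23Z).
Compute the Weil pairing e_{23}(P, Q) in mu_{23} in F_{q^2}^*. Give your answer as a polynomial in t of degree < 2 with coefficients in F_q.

Alternating bilinearity on E[23] (values in mu_{23} in F_{200890240217267^2}) gives e(P',Q') = e(P,Q)^det(M).
So e_{23}(P,Q) = e_{23}(P',Q')^{10}, since 7*10 = 1 mod 23.
5-bit Miller (10111) on E'/F_{200890240217267} with a'=113038099627836, b'=102160103570817: accumulate tangent/chord ratios at Q'+S and P'+S'.
So e_{23}(P',Q') = 132140955644622 + 151095701809868*t.
e_{23}(P,Q) = (132140955644622 + 151095701809868*t)^{10} = 78061018036971 + 90601927220505*t.

78061018036971 + 90601927220505*t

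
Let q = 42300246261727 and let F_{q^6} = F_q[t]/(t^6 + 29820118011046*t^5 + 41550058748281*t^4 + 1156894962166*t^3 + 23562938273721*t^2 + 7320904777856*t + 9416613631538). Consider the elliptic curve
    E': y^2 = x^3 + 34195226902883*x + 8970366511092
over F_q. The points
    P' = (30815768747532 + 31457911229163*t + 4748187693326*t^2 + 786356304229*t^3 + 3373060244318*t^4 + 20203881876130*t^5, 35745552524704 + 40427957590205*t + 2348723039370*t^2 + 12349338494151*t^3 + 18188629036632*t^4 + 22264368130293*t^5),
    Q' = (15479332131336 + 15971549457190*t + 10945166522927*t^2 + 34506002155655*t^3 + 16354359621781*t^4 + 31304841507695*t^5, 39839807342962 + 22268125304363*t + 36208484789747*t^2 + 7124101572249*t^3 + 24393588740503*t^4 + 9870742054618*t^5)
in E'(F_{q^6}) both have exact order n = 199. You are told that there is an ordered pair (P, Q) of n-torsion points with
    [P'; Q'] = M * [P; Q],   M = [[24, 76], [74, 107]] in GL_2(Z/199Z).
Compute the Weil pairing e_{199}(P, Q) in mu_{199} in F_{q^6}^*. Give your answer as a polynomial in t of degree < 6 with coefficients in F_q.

38010193786206 + 23905599428216*t + 1443431672506*t^2 + 37829581952360*t^3 + 13325628931043*t^4 + 2542072637810*t^5

The 199-Weil pairing on E[199] over F_{42300246261727} is alternating-bilinear: e_{199}(P',Q') = e_{199}(P,Q)^det(M).
24*107 - 76*74 = -3056; reduced mod 199: det = 128, inverse 14.
8-bit Miller (11000111) on E'/F_{42300246261727} with a'=34195226902883, b'=8970366511092: accumulate tangent/chord ratios at Q'+S and P'+S'.
f_P(D_Q)/f_Q(D_P) = 13787532856332 + 14871129715438*t + 6252644021224*t^2 + 40969832415168*t^3 + 31400983106383*t^4 + 757036521319*t^5.
Finally e_{199}(P,Q) = 38010193786206 + 23905599428216*t + 1443431672506*t^2 + 37829581952360*t^3 + 13325628931043*t^4 + 2542072637810*t^5.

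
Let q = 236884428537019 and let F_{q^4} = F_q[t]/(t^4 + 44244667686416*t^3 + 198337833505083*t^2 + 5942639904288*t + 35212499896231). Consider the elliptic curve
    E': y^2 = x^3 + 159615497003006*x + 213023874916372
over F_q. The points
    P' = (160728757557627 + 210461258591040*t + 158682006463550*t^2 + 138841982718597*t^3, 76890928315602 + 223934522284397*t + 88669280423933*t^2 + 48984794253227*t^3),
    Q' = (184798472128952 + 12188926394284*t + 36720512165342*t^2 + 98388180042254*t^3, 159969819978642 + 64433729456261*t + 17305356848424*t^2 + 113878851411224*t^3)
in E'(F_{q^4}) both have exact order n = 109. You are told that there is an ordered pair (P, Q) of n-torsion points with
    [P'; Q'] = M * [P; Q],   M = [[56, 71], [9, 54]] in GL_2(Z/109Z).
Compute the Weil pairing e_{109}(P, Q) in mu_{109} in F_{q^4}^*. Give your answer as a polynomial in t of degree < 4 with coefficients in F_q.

169280807465891 + 43214995040527*t + 182515701589061*t^2 + 19943783207748*t^3

e_{109}(aP+bQ,cP+dQ) = e_{109}(P,Q)^(ad-bc); with (a,b,c,d)=(56,71,9,54) this gives the det-109 law.
Inverting 96 mod 109: 67. Thus e_{109}(P,Q) = e(P',Q')^{67}.
Build f_{109,P'} and f_{109,Q'} via the 7-bit ladder of 109=1101101_2; evaluate at shifted divisors; quotient in F_{236884428537019^4}.
Result: e(P',Q') = 72933161050267 + 98648903968253*t + 222578979184546*t^2 + 61280501550634*t^3.
Raise to 67: e(P,Q) = 169280807465891 + 43214995040527*t + 182515701589061*t^2 + 19943783207748*t^3 in mu_{109}.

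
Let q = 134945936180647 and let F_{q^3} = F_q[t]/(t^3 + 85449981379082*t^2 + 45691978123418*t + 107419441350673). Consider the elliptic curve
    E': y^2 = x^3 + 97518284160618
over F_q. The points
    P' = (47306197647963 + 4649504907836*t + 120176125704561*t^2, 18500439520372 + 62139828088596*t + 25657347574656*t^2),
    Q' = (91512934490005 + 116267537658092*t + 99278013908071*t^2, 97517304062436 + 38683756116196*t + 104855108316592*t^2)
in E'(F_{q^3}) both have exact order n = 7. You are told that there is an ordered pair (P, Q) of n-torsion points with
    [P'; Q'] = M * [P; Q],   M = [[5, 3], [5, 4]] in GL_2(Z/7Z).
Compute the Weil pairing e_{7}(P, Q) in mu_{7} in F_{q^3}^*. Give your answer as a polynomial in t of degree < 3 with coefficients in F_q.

18262643254756 + 12118958823908*t + 50699063858826*t^2

e_{7}(aP+bQ,cP+dQ) = e_{7}(P,Q)^(ad-bc); with (a,b,c,d)=(5,3,5,4) this gives the det-7 law.
det(M) mod 7 = 5; its inverse in (Z/7)^* is 3 (check: 5*3 mod 7 = 1).
Build f_{7,P'} and f_{7,Q'} via the 3-bit ladder of 7=111_2; evaluate at shifted divisors; quotient in F_{134945936180647^3}.
Miller gives e_{7}(P',Q') = 38445340727371 + 62190832703763*t + 37839890511135*t^2 in F_{134945936180647^3}.
Hence e(P,Q) = 18262643254756 + 12118958823908*t + 50699063858826*t^2 in F_{134945936180647^3}^*.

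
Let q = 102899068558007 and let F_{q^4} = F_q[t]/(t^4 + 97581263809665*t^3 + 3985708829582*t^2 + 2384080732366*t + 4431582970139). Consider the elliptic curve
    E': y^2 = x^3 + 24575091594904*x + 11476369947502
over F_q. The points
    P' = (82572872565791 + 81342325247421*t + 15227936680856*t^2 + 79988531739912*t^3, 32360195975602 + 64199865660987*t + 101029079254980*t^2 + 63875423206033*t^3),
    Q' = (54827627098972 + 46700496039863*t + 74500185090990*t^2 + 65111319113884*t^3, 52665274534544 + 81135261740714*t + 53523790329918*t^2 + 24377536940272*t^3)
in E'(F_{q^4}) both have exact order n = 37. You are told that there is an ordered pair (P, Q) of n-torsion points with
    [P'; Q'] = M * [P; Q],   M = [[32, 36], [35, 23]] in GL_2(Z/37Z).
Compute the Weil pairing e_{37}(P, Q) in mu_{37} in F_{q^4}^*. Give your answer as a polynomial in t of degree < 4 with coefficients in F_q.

12268276921316 + 9529979191419*t + 62096565751825*t^2 + 30077021364280*t^3

e_{37}(aP+bQ,cP+dQ) = e_{37}(P,Q)^(ad-bc); with (a,b,c,d)=(32,36,35,23) this gives the det-37 law.
det(M) mod 37 = 31; its inverse in (Z/37)^* is 6 (check: 31*6 mod 37 = 1).
6-bit Miller (100101) on E'/F_{102899068558007} with a'=24575091594904, b'=11476369947502: accumulate tangent/chord ratios at Q'+S and P'+S'.
Result: e(P',Q') = 82513229488425 + 60138139174512*t + 100222530629707*t^2 + 93789892331420*t^3.
e_{37}(P,Q) = (82513229488425 + 60138139174512*t + 100222530629707*t^2 + 93789892331420*t^3)^{6} = 12268276921316 + 9529979191419*t + 62096565751825*t^2 + 30077021364280*t^3.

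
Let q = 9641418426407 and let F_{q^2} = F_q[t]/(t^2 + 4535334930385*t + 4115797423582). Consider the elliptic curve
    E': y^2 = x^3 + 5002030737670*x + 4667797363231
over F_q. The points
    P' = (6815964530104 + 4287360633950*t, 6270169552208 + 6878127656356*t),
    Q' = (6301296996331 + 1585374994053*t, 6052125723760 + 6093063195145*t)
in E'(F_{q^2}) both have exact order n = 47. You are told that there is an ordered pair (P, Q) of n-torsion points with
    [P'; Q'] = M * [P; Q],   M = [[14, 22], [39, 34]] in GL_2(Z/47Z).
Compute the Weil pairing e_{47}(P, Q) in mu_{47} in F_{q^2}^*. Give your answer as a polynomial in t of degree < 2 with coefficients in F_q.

Since e_{47}(P,P)=e_{47}(Q,Q)=1 and e_{47}(Q,P)=e_{47}(P,Q)^{-1}, expanding e_{47}(14*P + 22*Q,39*P + 34*Q) leaves e(P,Q)^det(M).
Inverting 41 mod 47: 39. Thus e_{47}(P,Q) = e(P',Q')^{39}.
n = 47 = (101111)_2 (6 bits, wt 5); accumulate f_{47,P'}(Q'+S)/f_{47,P'}(S) along the 5-step ladder.
The quotient is 6195091683250 + 7371665375322*t.
Raise to 39: e(P,Q) = 7655497857759 + 7431652969647*t in mu_{47}.

7655497857759 + 7431652969647*t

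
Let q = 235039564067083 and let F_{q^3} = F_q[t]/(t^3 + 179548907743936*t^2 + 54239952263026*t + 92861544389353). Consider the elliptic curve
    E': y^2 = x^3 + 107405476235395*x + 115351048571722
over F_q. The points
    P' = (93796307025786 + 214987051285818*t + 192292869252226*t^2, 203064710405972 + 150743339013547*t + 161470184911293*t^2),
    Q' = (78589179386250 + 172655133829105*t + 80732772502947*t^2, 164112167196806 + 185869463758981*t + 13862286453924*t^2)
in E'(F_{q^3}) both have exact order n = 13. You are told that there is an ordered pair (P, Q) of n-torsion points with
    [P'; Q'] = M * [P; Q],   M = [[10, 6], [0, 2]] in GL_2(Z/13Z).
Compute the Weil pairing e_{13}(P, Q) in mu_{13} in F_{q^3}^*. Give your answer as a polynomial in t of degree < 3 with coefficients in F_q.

Under M = [[10,6],[0,2]] in GL_2(Z/13), e_{13}(P',Q') = e_{13}(P,Q)^(10*2-6*0 mod 13).
10*2 - 6*0 = 20; reduced mod 13: det = 7, inverse 2.
Miller loop for e_{13} over F_{235039564067083^3}: bits of 13 = 1101; 3 double steps + 2 add steps, l/v at each.
e_{13}(P',Q') = 155268469007845 + 13512388055634*t + 207891168054315*t^2.
Finally e_{13}(P,Q) = 35924851231473 + 178025526542803*t + 90274718169059*t^2.

35924851231473 + 178025526542803*t + 90274718169059*t^2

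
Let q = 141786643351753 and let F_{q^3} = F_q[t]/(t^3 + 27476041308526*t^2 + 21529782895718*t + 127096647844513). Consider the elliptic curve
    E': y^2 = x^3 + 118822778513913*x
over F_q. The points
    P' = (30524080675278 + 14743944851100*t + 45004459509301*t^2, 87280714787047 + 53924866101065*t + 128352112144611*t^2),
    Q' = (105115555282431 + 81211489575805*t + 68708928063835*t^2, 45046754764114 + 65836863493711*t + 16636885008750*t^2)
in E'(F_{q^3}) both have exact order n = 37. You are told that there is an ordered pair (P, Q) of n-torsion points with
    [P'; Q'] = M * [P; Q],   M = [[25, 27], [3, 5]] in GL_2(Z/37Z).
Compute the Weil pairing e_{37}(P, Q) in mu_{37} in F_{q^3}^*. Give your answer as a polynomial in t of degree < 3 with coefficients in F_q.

70299109704694 + 79504317644410*t + 126698021987356*t^2

Alternating bilinearity on E[37] (values in mu_{37} in F_{141786643351753^3}) gives e(P',Q') = e(P,Q)^det(M).
det(M) mod 37 = 7; its inverse in (Z/37)^* is 16 (check: 7*16 mod 37 = 1).
Miller loop for e_{37} over F_{141786643351753^3}: bits of 37 = 100101; 5 double steps + 2 add steps, l/v at each.
Result: e(P',Q') = 46010670861420 + 40058368177823*t + 62323775999603*t^2.
Thus e_{37}(P,Q) = 70299109704694 + 79504317644410*t + 126698021987356*t^2.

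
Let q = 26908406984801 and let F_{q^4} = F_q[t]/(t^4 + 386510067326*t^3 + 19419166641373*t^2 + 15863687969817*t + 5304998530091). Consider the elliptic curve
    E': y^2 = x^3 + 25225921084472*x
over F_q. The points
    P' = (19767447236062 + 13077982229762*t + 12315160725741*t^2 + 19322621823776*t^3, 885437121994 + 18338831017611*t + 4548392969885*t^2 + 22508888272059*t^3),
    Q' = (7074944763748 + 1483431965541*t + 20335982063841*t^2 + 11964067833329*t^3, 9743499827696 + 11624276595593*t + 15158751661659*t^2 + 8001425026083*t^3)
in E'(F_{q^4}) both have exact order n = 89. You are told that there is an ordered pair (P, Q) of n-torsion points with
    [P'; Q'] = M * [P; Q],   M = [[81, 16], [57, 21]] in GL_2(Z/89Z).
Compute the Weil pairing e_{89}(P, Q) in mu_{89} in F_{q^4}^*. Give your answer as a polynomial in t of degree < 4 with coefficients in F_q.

Under M = [[81,16],[57,21]] in GL_2(Z/89), e_{89}(P',Q') = e_{89}(P,Q)^(81*21-16*57 mod 89).
Hence e(P,Q) = e(P',Q')^{37} where 37 = 77^{-1} mod 89.
n = 89 = (1011001)_2 (7 bits, wt 4); accumulate f_{89,P'}(Q'+S)/f_{89,P'}(S) along the 6-step ladder.
So e_{89}(P',Q') = 25233406926083 + 19420343184189*t + 7321674411971*t^2 + 1605542993532*t^3.
(25233406926083 + 19420343184189*t + 7321674411971*t^2 + 1605542993532*t^3)^{37} mod (26908406984801,f) = 1104727596911 + 26647847406645*t + 2497838504449*t^2 + 6142090748422*t^3.

1104727596911 + 26647847406645*t + 2497838504449*t^2 + 6142090748422*t^3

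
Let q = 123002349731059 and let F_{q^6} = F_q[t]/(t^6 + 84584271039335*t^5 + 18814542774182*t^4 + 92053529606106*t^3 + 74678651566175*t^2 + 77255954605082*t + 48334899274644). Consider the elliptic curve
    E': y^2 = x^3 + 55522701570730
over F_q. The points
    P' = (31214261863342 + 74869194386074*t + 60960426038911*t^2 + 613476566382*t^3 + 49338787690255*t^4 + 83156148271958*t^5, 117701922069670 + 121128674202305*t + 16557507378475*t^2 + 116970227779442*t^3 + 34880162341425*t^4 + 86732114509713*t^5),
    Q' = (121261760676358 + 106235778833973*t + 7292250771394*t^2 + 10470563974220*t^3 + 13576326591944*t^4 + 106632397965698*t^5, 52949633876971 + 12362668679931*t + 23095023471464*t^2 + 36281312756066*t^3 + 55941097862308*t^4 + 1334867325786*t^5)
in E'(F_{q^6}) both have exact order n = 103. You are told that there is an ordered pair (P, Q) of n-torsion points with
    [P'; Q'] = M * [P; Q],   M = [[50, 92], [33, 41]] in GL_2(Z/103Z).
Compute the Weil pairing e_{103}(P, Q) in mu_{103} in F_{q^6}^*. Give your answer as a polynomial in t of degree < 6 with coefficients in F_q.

1469573550853 + 87853928288008*t + 9283918404526*t^2 + 111762745039365*t^3 + 67737558270553*t^4 + 62065802909506*t^5

Since e_{103}(P,P)=e_{103}(Q,Q)=1 and e_{103}(Q,P)=e_{103}(P,Q)^{-1}, expanding e_{103}(50*P + 92*Q,33*P + 41*Q) leaves e(P,Q)^det(M).
Hence e(P,Q) = e(P',Q')^{96} where 96 = 44^{-1} mod 103.
Build f_{103,P'} and f_{103,Q'} via the 7-bit ladder of 103=1100111_2; evaluate at shifted divisors; quotient in F_{123002349731059^6}.
The quotient is 21486474511365 + 59771511953354*t + 106698228798285*t^2 + 55507169038250*t^3 + 95598252264023*t^4 + 99337864801335*t^5.
Raise to 96: e(P,Q) = 1469573550853 + 87853928288008*t + 9283918404526*t^2 + 111762745039365*t^3 + 67737558270553*t^4 + 62065802909506*t^5 in mu_{103}.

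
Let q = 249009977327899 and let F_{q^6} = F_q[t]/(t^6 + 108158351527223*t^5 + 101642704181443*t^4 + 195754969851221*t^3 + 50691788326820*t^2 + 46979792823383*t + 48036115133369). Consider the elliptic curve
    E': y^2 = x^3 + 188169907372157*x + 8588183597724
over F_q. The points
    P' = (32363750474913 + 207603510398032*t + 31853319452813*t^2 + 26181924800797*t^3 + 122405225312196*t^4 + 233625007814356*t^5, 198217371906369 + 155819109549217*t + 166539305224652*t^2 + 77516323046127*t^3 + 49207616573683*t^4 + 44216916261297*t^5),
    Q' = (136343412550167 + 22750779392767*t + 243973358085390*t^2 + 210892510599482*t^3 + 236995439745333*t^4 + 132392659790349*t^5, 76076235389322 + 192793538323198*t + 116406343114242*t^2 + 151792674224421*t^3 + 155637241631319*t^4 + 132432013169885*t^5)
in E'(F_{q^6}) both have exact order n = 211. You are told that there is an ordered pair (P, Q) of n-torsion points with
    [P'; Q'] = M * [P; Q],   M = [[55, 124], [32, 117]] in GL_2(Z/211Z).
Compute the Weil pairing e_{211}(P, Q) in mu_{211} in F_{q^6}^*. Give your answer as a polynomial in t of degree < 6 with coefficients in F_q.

7392219687958 + 176310444410116*t + 97447889403074*t^2 + 195065453388563*t^3 + 29441913152006*t^4 + 221557436684500*t^5

The 211-Weil pairing on E[211] over F_{249009977327899} is alternating-bilinear: e_{211}(P',Q') = e_{211}(P,Q)^det(M).
det(M) mod 211 = 146; its inverse in (Z/211)^* is 198 (check: 146*198 mod 211 = 1).
Double-and-add over 11010011: 8-1 doublings, 5-1 additions; each step l_{T,T}/v_{2T} or l_{T,P'}/v at Q'+S for random S.
So e_{211}(P',Q') = 31166632904198 + 164429301005596*t + 152293089435622*t^2 + 138578598347348*t^3 + 93054239555330*t^4 + 170945471080304*t^5.
(31166632904198 + 164429301005596*t + 152293089435622*t^2 + 138578598347348*t^3 + 93054239555330*t^4 + 170945471080304*t^5)^{198} mod (249009977327899,f) = 7392219687958 + 176310444410116*t + 97447889403074*t^2 + 195065453388563*t^3 + 29441913152006*t^4 + 221557436684500*t^5.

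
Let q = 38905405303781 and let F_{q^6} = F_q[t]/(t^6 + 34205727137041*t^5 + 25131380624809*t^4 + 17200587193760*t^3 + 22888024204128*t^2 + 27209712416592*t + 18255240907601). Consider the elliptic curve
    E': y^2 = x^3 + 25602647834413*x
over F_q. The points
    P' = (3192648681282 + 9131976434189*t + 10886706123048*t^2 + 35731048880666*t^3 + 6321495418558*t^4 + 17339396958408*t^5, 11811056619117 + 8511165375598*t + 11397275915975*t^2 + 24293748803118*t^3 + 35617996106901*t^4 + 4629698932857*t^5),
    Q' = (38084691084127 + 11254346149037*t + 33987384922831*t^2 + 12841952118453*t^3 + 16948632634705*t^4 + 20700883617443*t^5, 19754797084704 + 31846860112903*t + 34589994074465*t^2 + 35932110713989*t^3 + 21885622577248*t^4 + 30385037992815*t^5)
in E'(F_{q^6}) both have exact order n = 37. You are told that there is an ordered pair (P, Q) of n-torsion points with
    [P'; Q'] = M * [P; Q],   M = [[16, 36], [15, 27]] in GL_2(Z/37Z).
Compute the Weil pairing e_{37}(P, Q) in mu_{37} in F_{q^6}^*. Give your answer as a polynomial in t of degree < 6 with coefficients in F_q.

5846696626628 + 26833088112381*t + 30300970889616*t^2 + 21188449442736*t^3 + 37759642247161*t^4 + 35202049162127*t^5

Under M = [[16,36],[15,27]] in GL_2(Z/37), e_{37}(P',Q') = e_{37}(P,Q)^(16*27-36*15 mod 37).
16*27 - 36*15 = -108; reduced mod 37: det = 3, inverse 25.
Run Miller on y^2=x^3+25602647834413*x over F_{38905405303781}: ladder 100101 (6 bits); e = f_P(D_Q)/f_Q(D_P).
Miller gives e_{37}(P',Q') = 4498447445889 + 34958916532928*t + 33950651811354*t^2 + 27936931674547*t^3 + 37475097467704*t^4 + 24490348622917*t^5 in F_{38905405303781^6}.
Hence e(P,Q) = 5846696626628 + 26833088112381*t + 30300970889616*t^2 + 21188449442736*t^3 + 37759642247161*t^4 + 35202049162127*t^5 in F_{38905405303781^6}^*.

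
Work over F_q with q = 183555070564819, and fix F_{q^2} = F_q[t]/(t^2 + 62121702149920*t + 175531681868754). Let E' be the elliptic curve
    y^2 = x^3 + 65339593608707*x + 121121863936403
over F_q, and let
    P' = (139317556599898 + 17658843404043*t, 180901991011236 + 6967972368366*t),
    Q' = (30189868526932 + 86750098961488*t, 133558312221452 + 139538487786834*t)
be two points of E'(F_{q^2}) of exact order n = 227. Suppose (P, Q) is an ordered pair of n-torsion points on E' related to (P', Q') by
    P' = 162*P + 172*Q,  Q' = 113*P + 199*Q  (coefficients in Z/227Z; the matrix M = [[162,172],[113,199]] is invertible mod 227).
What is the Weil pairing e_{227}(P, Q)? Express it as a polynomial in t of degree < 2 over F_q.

The 227-Weil pairing on E[227] over F_{183555070564819} is alternating-bilinear: e_{227}(P',Q') = e_{227}(P,Q)^det(M).
162*199 - 172*113 = 12802; reduced mod 227: det = 90, inverse 169.
Build f_{227,P'} and f_{227,Q'} via the 8-bit ladder of 227=11100011_2; evaluate at shifted divisors; quotient in F_{183555070564819^2}.
The quotient is 127447928915595 + 180628343056631*t.
(127447928915595 + 180628343056631*t)^{169} mod (183555070564819,f) = 39639373646933 + 19574338466148*t.

39639373646933 + 19574338466148*t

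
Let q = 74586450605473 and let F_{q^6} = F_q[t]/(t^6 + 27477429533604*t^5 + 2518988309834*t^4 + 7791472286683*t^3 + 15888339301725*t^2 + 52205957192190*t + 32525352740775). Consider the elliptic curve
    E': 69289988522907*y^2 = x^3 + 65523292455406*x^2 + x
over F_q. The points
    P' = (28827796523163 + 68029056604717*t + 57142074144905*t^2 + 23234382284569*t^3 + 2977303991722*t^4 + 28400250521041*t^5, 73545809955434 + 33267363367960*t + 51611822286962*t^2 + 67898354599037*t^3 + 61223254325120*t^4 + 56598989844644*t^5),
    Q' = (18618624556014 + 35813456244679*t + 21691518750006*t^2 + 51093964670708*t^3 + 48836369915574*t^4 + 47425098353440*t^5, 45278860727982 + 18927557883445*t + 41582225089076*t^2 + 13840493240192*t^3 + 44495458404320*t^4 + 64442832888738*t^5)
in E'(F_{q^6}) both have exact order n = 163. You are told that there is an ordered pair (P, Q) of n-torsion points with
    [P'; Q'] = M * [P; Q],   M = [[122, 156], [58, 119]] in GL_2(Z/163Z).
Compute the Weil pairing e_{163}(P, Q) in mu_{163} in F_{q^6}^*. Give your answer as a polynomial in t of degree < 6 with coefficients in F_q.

e_{163} is bilinear + alternating on E[163], so e_{163}(122*P + 156*Q, 58*P + 119*Q) = e_{163}(P,Q)^(122*119-156*58).
det(M) mod 163 = 91; its inverse in (Z/163)^* is 43 (check: 91*43 mod 163 = 1).
Undo Montgomery via alpha=22481002499996, beta=13765835843395: (a',b')=(0,27978842213723) over F_{74586450605473}.
n = 163 = (10100011)_2 (8 bits, wt 4); accumulate f_{163,P'}(Q'+S)/f_{163,P'}(S) along the 7-step ladder.
Result: e(P',Q') = 19130972326281 + 43378030208466*t + 30690532046185*t^2 + 45197256908230*t^3 + 67698375290551*t^4 + 28796618645924*t^5.
Finally e_{163}(P,Q) = 5959761307811 + 3439521768367*t + 23285719324935*t^2 + 18092906447944*t^3 + 34859420329996*t^4 + 30805418775806*t^5.

5959761307811 + 3439521768367*t + 23285719324935*t^2 + 18092906447944*t^3 + 34859420329996*t^4 + 30805418775806*t^5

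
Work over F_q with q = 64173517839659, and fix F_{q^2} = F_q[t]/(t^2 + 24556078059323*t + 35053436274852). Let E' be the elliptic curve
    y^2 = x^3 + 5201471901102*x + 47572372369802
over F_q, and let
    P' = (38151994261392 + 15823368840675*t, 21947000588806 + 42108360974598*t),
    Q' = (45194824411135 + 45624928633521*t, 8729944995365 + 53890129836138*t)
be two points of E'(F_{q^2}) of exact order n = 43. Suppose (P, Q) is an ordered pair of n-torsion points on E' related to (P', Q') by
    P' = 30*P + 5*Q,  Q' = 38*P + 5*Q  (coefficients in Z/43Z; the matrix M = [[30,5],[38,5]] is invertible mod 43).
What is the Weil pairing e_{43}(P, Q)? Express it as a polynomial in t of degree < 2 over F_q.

40589490086739 + 13021689859375*t

e_{43}(aP+bQ,cP+dQ) = e_{43}(P,Q)^(ad-bc); with (a,b,c,d)=(30,5,38,5) this gives the det-43 law.
det(M) mod 43 = 3; its inverse in (Z/43)^* is 29 (check: 3*29 mod 43 = 1).
Miller loop for e_{43} over F_{64173517839659^2}: bits of 43 = 101011; 5 double steps + 3 add steps, l/v at each.
Result: e(P',Q') = 24747597594560 + 36662024808612*t.
Thus e_{43}(P,Q) = 40589490086739 + 13021689859375*t.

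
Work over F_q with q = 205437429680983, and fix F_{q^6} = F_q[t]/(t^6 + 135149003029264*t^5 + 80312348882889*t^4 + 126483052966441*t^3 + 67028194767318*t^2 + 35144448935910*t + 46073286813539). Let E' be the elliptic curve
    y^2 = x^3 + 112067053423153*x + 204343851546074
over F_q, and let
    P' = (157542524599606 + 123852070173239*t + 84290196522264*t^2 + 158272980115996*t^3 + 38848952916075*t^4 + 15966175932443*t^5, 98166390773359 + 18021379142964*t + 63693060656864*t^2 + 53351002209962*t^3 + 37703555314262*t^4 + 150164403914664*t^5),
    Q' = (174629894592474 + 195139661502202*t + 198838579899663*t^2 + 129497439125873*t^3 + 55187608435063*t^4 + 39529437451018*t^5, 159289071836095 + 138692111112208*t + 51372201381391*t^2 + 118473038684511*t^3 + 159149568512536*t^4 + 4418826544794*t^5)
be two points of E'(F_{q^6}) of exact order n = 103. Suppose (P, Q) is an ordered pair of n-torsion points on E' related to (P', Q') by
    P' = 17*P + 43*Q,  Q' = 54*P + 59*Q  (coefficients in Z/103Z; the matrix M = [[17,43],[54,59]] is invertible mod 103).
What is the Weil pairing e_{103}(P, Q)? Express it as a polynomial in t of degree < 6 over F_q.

e_{103}(aP+bQ,cP+dQ) = e_{103}(P,Q)^(ad-bc); with (a,b,c,d)=(17,43,54,59) this gives the det-103 law.
det M = 17*59 - 43*54 = -1319 = 20 (mod 103); 20^{-1} = 67 (mod 103).
Build f_{103,P'} and f_{103,Q'} via the 7-bit ladder of 103=1100111_2; evaluate at shifted divisors; quotient in F_{205437429680983^6}.
Miller gives e_{103}(P',Q') = 103598904683855 + 106353120556920*t + 4543387455659*t^2 + 18582854251647*t^3 + 180636693854091*t^4 + 35183245524353*t^5 in F_{205437429680983^6}.
e_{103}(P,Q) = (103598904683855 + 106353120556920*t + 4543387455659*t^2 + 18582854251647*t^3 + 180636693854091*t^4 + 35183245524353*t^5)^{67} = 120399863786700 + 38609209810484*t + 66381960703186*t^2 + 172040085676257*t^3 + 85137477476524*t^4 + 100974718304923*t^5.

120399863786700 + 38609209810484*t + 66381960703186*t^2 + 172040085676257*t^3 + 85137477476524*t^4 + 100974718304923*t^5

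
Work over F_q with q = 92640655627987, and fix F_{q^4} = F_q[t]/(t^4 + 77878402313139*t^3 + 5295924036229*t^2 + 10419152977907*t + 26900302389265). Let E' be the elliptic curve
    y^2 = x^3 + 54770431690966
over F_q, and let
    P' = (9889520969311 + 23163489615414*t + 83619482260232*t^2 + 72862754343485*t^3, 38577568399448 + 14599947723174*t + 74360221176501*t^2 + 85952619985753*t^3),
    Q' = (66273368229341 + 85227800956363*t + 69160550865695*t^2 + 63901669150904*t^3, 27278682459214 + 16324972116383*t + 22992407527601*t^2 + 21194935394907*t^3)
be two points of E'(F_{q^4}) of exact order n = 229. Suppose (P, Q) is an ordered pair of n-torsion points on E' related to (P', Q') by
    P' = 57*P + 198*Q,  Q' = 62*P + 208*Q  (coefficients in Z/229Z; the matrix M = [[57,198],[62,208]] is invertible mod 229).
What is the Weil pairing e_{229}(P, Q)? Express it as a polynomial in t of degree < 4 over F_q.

75887456782252 + 3381751356622*t + 90636735822308*t^2 + 6650955181748*t^3

Under M = [[57,198],[62,208]] in GL_2(Z/229), e_{229}(P',Q') = e_{229}(P,Q)^(57*208-198*62 mod 229).
det(M) mod 229 = 38; its inverse in (Z/229)^* is 223 (check: 38*223 mod 229 = 1).
Run Miller on y^2=x^3+54770431690966 over F_{92640655627987}: ladder 11100101 (8 bits); e = f_P(D_Q)/f_Q(D_P).
f_P(D_Q)/f_Q(D_P) = 39114537823563 + 8498265838922*t + 73364509560146*t^2 + 36290644236947*t^3.
Thus e_{229}(P,Q) = 75887456782252 + 3381751356622*t + 90636735822308*t^2 + 6650955181748*t^3.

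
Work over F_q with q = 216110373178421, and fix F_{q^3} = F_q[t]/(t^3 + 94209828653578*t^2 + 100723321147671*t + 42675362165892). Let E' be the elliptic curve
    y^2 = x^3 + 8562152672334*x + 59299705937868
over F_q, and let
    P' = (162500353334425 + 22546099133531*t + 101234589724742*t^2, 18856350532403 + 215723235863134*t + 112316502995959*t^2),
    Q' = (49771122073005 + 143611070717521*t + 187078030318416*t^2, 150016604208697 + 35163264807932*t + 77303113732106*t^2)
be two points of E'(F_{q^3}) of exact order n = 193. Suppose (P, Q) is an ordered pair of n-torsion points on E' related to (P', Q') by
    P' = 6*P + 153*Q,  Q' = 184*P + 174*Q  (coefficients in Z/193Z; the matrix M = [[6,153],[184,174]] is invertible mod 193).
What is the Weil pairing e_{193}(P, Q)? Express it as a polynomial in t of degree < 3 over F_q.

30665214358494 + 160758742662863*t + 84202262346765*t^2

e_{193} is bilinear + alternating on E[193], so e_{193}(6*P + 153*Q, 184*P + 174*Q) = e_{193}(P,Q)^(6*174-153*184).
Hence e(P,Q) = e(P',Q')^{125} where 125 = 105^{-1} mod 193.
Run Miller on y^2=x^3+8562152672334*x+59299705937868 over F_{216110373178421}: ladder 11000001 (8 bits); e = f_P(D_Q)/f_Q(D_P).
e_{193}(P',Q') = 117617220705656 + 142663319628696*t + 212615384795762*t^2.
Hence e(P,Q) = 30665214358494 + 160758742662863*t + 84202262346765*t^2 in F_{216110373178421^3}^*.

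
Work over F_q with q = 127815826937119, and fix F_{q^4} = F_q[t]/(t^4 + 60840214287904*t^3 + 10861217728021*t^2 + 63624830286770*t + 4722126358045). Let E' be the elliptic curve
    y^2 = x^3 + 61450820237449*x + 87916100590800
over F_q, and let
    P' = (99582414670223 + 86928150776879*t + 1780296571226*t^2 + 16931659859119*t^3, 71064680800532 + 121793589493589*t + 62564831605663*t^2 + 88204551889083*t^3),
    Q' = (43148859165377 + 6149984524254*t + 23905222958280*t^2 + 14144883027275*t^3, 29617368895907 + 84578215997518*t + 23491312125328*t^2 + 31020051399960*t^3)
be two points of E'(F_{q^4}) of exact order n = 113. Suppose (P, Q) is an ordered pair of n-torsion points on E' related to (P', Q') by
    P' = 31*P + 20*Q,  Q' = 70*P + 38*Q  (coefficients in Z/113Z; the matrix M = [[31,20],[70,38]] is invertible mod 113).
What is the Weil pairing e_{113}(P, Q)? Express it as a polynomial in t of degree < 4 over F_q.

Under M = [[31,20],[70,38]] in GL_2(Z/113), e_{113}(P',Q') = e_{113}(P,Q)^(31*38-20*70 mod 113).
det(M) mod 113 = 4; its inverse in (Z/113)^* is 85 (check: 4*85 mod 113 = 1).
n = 113 = (1110001)_2 (7 bits, wt 4); accumulate f_{113,P'}(Q'+S)/f_{113,P'}(S) along the 6-step ladder.
e_{113}(P',Q') = 95269863131725 + 110411406675202*t + 47374293976779*t^2 + 28920914492565*t^3.
Thus e_{113}(P,Q) = 40251274451342 + 121514976113606*t + 69754335263824*t^2 + 57754522167212*t^3.

40251274451342 + 121514976113606*t + 69754335263824*t^2 + 57754522167212*t^3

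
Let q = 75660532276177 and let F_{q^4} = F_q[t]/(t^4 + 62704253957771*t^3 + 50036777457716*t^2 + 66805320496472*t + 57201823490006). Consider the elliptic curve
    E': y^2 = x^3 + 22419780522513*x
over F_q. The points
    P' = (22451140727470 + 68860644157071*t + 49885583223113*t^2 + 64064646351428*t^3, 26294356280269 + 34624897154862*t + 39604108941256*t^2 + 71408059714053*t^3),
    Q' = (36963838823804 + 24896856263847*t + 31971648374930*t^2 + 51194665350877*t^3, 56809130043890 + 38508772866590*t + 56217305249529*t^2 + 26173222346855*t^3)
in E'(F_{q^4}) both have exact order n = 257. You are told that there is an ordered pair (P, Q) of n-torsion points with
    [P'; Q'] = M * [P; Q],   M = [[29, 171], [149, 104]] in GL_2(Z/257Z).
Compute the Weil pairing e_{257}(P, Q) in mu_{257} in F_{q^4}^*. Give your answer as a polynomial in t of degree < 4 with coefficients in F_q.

The 257-Weil pairing on E[257] over F_{75660532276177} is alternating-bilinear: e_{257}(P',Q') = e_{257}(P,Q)^det(M).
Hence e(P,Q) = e(P',Q')^{42} where 42 = 153^{-1} mod 257.
Build f_{257,P'} and f_{257,Q'} via the 9-bit ladder of 257=100000001_2; evaluate at shifted divisors; quotient in F_{75660532276177^4}.
So e_{257}(P',Q') = 70166792748968 + 52812686232435*t + 15660957007570*t^2 + 37445428455139*t^3.
e_{257}(P,Q) = (70166792748968 + 52812686232435*t + 15660957007570*t^2 + 37445428455139*t^3)^{42} = 23965185879988 + 45820655916921*t + 46210995441598*t^2 + 86793477821*t^3.

23965185879988 + 45820655916921*t + 46210995441598*t^2 + 86793477821*t^3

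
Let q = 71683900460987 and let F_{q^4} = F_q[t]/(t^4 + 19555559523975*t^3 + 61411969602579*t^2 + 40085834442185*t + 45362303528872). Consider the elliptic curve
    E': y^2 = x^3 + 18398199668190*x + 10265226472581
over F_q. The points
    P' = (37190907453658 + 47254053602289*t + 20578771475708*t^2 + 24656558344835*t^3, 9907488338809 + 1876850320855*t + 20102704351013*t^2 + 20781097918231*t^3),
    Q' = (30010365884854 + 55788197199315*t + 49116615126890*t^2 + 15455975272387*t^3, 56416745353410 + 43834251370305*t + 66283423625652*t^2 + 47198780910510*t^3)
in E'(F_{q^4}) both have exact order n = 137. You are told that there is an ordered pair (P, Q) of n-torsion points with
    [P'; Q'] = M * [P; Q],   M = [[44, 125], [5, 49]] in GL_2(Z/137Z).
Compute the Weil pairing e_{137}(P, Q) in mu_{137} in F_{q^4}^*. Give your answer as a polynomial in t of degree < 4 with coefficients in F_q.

Alternating bilinearity on E[137] (values in mu_{137} in F_{71683900460987^4}) gives e(P',Q') = e(P,Q)^det(M).
det M = 44*49 - 125*5 = 1531 = 24 (mod 137); 24^{-1} = 40 (mod 137).
Miller loop for e_{137} over F_{71683900460987^4}: bits of 137 = 10001001; 7 double steps + 2 add steps, l/v at each.
f_P(D_Q)/f_Q(D_P) = 16755509600548 + 14929102381706*t + 27653780250644*t^2 + 8523666126010*t^3.
Finally e_{137}(P,Q) = 37907825734952 + 42963451161685*t + 16281936613515*t^2 + 56221506817024*t^3.

37907825734952 + 42963451161685*t + 16281936613515*t^2 + 56221506817024*t^3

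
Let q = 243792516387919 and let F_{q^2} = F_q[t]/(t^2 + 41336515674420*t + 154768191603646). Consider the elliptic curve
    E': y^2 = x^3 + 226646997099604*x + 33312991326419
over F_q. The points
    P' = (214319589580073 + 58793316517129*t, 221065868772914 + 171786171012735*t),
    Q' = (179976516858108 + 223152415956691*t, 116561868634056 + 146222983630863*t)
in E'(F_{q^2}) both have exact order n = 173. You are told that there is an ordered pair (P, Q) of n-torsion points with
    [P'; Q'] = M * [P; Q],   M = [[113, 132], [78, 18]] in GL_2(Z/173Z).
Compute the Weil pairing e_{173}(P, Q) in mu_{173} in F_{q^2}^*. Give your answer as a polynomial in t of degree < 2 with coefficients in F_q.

e_{173} is bilinear + alternating on E[173], so e_{173}(113*P + 132*Q, 78*P + 18*Q) = e_{173}(P,Q)^(113*18-132*78).
det M = 113*18 - 132*78 = -8262 = 42 (mod 173); 42^{-1} = 103 (mod 173).
Double-and-add over 10101101: 8-1 doublings, 5-1 additions; each step l_{T,T}/v_{2T} or l_{T,P'}/v at Q'+S for random S.
So e_{173}(P',Q') = 103764108554385 + 198846693439870*t.
Hence e(P,Q) = 49334316665774 + 240900490052736*t in F_{243792516387919^2}^*.

49334316665774 + 240900490052736*t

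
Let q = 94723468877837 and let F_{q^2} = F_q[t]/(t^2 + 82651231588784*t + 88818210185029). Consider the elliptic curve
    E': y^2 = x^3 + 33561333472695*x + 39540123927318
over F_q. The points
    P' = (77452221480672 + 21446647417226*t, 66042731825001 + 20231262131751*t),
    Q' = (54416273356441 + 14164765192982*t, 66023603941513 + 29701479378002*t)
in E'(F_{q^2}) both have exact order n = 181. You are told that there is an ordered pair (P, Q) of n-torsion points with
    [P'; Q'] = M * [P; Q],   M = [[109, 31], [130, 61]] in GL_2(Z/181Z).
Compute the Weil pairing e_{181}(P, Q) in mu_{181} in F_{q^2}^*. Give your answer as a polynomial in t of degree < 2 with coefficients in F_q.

Alternating bilinearity on E[181] (values in mu_{181} in F_{94723468877837^2}) gives e(P',Q') = e(P,Q)^det(M).
So e_{181}(P,Q) = e_{181}(P',Q')^{115}, since 85*115 = 1 mod 181.
n = 181 = (10110101)_2 (8 bits, wt 5); accumulate f_{181,P'}(Q'+S)/f_{181,P'}(S) along the 7-step ladder.
e_{181}(P',Q') = 66848619703046 + 62008524317721*t.
e_{181}(P,Q) = (66848619703046 + 62008524317721*t)^{115} = 91553344851036 + 61124693654719*t.

91553344851036 + 61124693654719*t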